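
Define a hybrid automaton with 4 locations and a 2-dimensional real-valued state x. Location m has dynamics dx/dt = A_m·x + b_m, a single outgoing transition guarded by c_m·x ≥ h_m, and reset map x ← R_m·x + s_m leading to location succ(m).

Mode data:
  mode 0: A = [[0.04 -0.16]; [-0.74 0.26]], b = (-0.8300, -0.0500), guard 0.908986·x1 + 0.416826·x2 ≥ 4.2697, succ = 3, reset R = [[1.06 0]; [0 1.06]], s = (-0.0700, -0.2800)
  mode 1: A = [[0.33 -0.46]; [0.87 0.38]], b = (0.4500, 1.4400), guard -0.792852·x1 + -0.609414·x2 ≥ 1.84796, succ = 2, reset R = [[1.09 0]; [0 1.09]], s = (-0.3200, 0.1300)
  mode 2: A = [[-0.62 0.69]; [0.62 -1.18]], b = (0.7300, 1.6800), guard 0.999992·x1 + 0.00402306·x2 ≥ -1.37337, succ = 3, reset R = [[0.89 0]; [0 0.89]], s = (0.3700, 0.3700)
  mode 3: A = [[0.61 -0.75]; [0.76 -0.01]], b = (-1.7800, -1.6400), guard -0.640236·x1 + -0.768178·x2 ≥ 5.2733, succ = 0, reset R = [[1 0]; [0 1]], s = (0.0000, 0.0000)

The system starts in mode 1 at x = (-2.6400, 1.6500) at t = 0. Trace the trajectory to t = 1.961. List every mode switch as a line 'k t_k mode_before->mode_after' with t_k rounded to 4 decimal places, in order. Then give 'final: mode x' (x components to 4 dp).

Mode 1: guard c·x = 1.8480 hit at Δt = 0.5700 (t = 0.5700), x⁻ = (-3.3439, 1.3181) → reset → x⁺ = (-3.9648, 1.5667), jump to mode 2
Mode 2: guard c·x = -1.3734 hit at Δt = 0.8808 (t = 1.4508), x⁻ = (-1.3762, 0.6936) → reset → x⁺ = (-0.8548, 0.9873), jump to mode 3
Mode 3: flow for 0.5102 to horizon, guard not reached → x = (-2.3847, -0.4818)

1 0.5700 1->2
2 1.4508 2->3
final: 3 -2.3847 -0.4818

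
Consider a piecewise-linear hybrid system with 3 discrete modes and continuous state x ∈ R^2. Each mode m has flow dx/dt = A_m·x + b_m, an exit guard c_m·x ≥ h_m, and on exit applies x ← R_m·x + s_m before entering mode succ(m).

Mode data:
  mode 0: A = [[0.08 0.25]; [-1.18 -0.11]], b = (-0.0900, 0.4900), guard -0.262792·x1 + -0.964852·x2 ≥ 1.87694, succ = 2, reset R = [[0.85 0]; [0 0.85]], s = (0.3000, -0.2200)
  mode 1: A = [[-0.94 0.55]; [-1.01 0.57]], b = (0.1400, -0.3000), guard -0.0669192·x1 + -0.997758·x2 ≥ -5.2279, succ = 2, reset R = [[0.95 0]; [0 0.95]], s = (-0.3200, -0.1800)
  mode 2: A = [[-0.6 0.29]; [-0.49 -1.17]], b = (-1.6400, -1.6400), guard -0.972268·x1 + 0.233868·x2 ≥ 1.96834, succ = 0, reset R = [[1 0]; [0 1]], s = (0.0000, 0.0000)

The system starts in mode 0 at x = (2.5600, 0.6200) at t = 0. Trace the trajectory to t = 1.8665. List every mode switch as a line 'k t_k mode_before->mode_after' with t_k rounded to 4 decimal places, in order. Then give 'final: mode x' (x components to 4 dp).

Mode 0: guard c·x = 1.8769 hit at Δt = 1.3332 (t = 1.3332), x⁻ = (2.3623, -2.5887) → reset → x⁺ = (2.3079, -2.4204), jump to mode 2
Mode 2: flow for 0.5333 to horizon, guard not reached → x = (0.6187, -2.2058)

1 1.3332 0->2
final: 2 0.6187 -2.2058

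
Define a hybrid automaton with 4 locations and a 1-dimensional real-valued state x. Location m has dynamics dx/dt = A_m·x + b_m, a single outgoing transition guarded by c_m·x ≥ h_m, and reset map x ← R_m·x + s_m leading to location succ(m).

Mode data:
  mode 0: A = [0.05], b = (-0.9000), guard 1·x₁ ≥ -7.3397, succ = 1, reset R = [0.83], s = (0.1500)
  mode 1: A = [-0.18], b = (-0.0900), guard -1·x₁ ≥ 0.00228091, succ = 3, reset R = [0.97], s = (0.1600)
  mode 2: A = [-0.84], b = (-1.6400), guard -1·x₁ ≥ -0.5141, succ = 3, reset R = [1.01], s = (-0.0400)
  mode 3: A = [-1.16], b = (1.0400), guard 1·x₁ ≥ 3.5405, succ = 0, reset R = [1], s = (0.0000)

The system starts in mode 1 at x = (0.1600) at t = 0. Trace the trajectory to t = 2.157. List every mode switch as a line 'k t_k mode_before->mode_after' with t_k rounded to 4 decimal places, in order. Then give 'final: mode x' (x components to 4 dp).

Mode 1: guard c·x = 0.0023 hit at Δt = 1.5678 (t = 1.5678), x⁻ = (-0.0023) → reset → x⁺ = (0.1578), jump to mode 3
Mode 3: flow for 0.5892 to horizon, guard not reached → x = (0.5236)

1 1.5678 1->3
final: 3 0.5236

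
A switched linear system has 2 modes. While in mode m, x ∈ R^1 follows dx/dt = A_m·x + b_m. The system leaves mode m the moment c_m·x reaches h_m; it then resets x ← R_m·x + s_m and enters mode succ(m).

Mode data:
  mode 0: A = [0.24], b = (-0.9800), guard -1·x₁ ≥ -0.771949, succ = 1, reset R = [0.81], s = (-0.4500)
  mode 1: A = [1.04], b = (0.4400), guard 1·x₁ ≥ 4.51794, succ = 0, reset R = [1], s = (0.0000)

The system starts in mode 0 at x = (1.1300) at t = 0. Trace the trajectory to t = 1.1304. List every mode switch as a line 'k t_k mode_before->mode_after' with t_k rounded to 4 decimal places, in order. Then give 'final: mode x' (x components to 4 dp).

Mode 0: guard c·x = -0.7719 hit at Δt = 0.4768 (t = 0.4768), x⁻ = (0.7719) → reset → x⁺ = (0.1753), jump to mode 1
Mode 1: flow for 0.6536 to horizon, guard not reached → x = (0.7577)

1 0.4768 0->1
final: 1 0.7577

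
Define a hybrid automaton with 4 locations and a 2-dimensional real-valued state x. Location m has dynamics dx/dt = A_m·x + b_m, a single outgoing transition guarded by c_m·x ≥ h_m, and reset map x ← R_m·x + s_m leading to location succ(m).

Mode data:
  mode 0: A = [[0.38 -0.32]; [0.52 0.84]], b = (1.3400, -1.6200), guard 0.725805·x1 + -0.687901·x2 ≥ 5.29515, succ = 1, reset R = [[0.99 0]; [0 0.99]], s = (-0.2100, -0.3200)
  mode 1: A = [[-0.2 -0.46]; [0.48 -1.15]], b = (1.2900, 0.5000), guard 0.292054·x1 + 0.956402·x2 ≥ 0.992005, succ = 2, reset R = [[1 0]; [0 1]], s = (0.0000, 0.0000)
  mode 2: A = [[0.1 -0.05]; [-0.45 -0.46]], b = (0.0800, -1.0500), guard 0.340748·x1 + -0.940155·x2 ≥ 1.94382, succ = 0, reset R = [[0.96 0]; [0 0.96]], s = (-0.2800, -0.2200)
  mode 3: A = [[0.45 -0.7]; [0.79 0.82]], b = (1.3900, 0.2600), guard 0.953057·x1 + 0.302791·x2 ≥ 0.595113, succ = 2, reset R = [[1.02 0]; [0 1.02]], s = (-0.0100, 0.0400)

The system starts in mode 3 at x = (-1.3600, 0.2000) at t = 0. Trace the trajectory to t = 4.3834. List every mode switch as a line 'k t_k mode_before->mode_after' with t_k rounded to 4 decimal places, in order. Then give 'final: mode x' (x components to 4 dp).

1 1.5937 3->2
2 3.1025 2->0
3 3.8938 0->1
final: 1 3.8682 -1.8682

Mode 3: guard c·x = 0.5951 hit at Δt = 1.5937 (t = 1.5937), x⁻ = (0.7089, -0.2658) → reset → x⁺ = (0.7130, -0.2311), jump to mode 2
Mode 2: guard c·x = 1.9438 hit at Δt = 1.5088 (t = 3.1025), x⁻ = (1.0415, -1.6901) → reset → x⁺ = (0.7198, -1.8425), jump to mode 0
Mode 0: guard c·x = 5.2951 hit at Δt = 0.7913 (t = 3.8938), x⁻ = (3.0982, -4.4286) → reset → x⁺ = (2.8572, -4.7044), jump to mode 1
Mode 1: flow for 0.4896 to horizon, guard not reached → x = (3.8682, -1.8682)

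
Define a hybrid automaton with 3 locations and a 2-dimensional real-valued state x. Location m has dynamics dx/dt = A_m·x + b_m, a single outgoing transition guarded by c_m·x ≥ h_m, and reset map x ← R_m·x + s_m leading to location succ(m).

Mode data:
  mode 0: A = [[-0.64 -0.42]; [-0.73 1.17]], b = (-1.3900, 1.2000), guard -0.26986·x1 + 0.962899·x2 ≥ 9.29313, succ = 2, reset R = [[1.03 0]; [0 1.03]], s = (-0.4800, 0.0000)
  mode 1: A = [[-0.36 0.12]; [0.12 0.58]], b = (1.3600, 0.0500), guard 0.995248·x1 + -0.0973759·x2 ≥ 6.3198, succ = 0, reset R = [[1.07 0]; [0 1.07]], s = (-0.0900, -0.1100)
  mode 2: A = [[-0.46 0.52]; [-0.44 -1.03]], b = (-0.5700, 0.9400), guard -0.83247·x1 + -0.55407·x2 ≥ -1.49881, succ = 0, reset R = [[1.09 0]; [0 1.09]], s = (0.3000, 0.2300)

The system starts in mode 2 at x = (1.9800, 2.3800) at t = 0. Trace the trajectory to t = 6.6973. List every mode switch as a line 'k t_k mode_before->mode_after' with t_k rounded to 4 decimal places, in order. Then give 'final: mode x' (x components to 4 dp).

Mode 2: guard c·x = -1.4988 hit at Δt = 1.2378 (t = 1.2378), x⁻ = (1.2427, 0.8379) → reset → x⁺ = (1.6546, 1.1433), jump to mode 0
Mode 0: guard c·x = 9.2931 hit at Δt = 1.3656 (t = 2.6034), x⁻ = (-2.2318, 9.0257) → reset → x⁺ = (-2.7787, 9.2965), jump to mode 2
Mode 2: guard c·x = -1.4988 hit at Δt = 2.3524 (t = 4.9558), x⁻ = (0.8449, 1.4357) → reset → x⁺ = (1.2209, 1.7949), jump to mode 0
Mode 0: guard c·x = 9.2931 hit at Δt = 1.0867 (t = 6.0425), x⁻ = (-2.0860, 9.0666) → reset → x⁺ = (-2.6285, 9.3386), jump to mode 2
Mode 2: flow for 0.6548 to horizon, guard not reached → x = (-0.1713, 5.4344)

1 1.2378 2->0
2 2.6034 0->2
3 4.9558 2->0
4 6.0425 0->2
final: 2 -0.1713 5.4344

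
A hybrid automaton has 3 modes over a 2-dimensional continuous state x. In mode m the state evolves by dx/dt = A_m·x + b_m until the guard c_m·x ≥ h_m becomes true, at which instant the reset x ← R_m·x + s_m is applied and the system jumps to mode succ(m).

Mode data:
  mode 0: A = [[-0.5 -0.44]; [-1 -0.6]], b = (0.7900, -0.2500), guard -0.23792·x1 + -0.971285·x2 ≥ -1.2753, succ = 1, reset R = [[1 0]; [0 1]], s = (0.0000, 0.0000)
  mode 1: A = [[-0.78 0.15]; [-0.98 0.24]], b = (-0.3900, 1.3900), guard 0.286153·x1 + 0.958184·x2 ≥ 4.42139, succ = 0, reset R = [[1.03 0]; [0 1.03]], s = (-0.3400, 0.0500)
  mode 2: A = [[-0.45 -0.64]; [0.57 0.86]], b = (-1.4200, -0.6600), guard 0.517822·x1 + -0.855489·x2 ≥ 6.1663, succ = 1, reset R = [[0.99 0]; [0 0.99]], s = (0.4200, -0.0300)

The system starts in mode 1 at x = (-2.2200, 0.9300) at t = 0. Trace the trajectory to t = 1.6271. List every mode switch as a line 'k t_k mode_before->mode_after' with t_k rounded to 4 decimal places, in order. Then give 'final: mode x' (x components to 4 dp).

1 1.1057 1->0
final: 0 -1.5169 4.2252

Mode 1: guard c·x = 4.4214 hit at Δt = 1.1057 (t = 1.1057), x⁻ = (-0.8687, 4.8738) → reset → x⁺ = (-1.2348, 5.0700), jump to mode 0
Mode 0: flow for 0.5214 to horizon, guard not reached → x = (-1.5169, 4.2252)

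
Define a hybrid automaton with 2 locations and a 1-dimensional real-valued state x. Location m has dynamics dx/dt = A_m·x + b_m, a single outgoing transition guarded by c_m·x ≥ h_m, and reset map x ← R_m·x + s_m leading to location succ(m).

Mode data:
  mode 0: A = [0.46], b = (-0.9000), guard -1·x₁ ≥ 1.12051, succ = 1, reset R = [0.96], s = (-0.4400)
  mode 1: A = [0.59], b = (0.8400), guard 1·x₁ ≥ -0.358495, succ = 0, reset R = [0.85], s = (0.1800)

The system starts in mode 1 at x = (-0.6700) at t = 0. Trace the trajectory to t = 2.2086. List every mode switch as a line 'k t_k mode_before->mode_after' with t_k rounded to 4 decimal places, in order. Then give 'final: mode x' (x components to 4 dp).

1 0.5863 1->0
2 1.4363 0->1
final: 1 -1.5688

Mode 1: guard c·x = -0.3585 hit at Δt = 0.5863 (t = 0.5863), x⁻ = (-0.3585) → reset → x⁺ = (-0.1247), jump to mode 0
Mode 0: guard c·x = 1.1205 hit at Δt = 0.8500 (t = 1.4363), x⁻ = (-1.1205) → reset → x⁺ = (-1.5157), jump to mode 1
Mode 1: flow for 0.7723 to horizon, guard not reached → x = (-1.5688)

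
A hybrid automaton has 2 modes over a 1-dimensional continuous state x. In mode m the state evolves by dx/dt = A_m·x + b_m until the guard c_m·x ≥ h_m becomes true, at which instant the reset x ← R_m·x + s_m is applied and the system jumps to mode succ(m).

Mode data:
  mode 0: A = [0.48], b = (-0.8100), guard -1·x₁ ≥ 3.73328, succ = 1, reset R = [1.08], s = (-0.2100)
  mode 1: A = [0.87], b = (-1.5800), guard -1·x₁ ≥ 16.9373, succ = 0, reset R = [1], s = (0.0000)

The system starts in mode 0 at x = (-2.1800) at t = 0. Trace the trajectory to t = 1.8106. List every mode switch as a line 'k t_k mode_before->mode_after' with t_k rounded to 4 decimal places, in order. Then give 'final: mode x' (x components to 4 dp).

1 0.7034 0->1
final: 1 -14.0574

Mode 0: guard c·x = 3.7333 hit at Δt = 0.7034 (t = 0.7034), x⁻ = (-3.7333) → reset → x⁺ = (-4.2419), jump to mode 1
Mode 1: flow for 1.1072 to horizon, guard not reached → x = (-14.0574)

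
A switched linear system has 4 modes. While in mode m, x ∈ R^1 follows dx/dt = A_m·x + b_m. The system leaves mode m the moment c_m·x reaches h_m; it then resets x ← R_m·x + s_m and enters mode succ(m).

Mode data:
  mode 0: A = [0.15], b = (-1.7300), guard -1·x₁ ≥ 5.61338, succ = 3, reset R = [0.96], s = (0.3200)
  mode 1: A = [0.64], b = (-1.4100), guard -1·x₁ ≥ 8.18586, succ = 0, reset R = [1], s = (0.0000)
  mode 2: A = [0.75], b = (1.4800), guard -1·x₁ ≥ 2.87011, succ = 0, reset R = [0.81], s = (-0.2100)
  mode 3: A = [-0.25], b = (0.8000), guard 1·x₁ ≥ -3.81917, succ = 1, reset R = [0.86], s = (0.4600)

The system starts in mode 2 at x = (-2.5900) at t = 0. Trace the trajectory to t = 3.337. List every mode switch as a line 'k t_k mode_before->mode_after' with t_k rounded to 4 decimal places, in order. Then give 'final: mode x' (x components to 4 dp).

1 0.4993 2->0
2 1.8186 0->3
3 2.4740 3->1
final: 1 -6.5312

Mode 2: guard c·x = 2.8701 hit at Δt = 0.4993 (t = 0.4993), x⁻ = (-2.8701) → reset → x⁺ = (-2.5348), jump to mode 0
Mode 0: guard c·x = 5.6134 hit at Δt = 1.3193 (t = 1.8186), x⁻ = (-5.6134) → reset → x⁺ = (-5.0688), jump to mode 3
Mode 3: guard c·x = -3.8192 hit at Δt = 0.6554 (t = 2.4740), x⁻ = (-3.8192) → reset → x⁺ = (-2.8245), jump to mode 1
Mode 1: flow for 0.8630 to horizon, guard not reached → x = (-6.5312)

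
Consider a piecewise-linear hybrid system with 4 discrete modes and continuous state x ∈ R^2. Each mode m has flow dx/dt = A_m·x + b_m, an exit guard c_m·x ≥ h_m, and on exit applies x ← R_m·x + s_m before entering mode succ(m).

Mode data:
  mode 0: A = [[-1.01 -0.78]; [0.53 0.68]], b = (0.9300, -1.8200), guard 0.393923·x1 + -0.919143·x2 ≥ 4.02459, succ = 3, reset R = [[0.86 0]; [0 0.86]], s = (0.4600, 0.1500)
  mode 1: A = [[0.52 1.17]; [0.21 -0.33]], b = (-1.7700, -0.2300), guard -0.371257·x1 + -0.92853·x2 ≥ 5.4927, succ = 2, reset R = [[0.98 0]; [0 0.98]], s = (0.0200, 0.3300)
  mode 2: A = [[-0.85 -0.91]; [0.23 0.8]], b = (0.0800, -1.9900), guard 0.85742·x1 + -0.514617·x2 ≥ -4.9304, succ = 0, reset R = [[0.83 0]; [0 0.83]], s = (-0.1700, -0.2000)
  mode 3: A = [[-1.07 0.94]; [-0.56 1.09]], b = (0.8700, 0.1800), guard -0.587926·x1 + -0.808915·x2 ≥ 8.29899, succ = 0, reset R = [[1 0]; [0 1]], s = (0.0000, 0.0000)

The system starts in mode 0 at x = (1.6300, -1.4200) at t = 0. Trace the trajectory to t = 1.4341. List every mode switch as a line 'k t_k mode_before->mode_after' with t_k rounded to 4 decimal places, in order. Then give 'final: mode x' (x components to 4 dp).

1 0.8217 0->3
final: 3 -0.1904 -5.8562

Mode 0: guard c·x = 4.0246 hit at Δt = 0.8217 (t = 0.8217), x⁻ = (2.3071, -3.3898) → reset → x⁺ = (2.4441, -2.7653), jump to mode 3
Mode 3: flow for 0.6124 to horizon, guard not reached → x = (-0.1904, -5.8562)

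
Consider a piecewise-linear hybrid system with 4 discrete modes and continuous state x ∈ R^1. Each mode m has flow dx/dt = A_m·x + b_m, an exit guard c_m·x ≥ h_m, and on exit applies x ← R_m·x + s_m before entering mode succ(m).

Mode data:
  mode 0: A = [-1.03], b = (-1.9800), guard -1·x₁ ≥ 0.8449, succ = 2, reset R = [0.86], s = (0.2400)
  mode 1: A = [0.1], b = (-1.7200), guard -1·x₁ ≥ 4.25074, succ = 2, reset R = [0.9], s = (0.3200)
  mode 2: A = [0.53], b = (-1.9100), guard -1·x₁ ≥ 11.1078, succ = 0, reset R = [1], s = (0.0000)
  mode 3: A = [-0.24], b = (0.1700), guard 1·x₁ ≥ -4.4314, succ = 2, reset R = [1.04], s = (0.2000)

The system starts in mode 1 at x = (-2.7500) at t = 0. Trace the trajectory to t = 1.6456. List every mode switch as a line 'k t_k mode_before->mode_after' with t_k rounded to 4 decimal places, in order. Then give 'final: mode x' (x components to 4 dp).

Mode 1: guard c·x = 4.2507 hit at Δt = 0.7253 (t = 0.7253), x⁻ = (-4.2507) → reset → x⁺ = (-3.5057), jump to mode 2
Mode 2: flow for 0.9203 to horizon, guard not reached → x = (-7.9751)

1 0.7253 1->2
final: 2 -7.9751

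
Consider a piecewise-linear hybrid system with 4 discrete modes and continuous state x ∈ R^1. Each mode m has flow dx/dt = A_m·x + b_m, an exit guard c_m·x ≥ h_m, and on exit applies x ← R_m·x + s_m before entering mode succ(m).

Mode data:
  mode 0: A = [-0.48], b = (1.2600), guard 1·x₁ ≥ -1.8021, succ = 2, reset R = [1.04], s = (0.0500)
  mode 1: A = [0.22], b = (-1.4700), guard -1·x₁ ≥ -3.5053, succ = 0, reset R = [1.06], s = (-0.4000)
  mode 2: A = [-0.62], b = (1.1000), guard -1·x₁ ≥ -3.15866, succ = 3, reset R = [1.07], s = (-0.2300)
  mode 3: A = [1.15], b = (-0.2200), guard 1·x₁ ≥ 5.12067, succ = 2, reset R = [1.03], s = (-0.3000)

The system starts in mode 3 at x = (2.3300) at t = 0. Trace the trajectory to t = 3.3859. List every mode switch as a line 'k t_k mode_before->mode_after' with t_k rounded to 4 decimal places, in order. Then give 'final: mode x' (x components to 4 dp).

Mode 3: guard c·x = 5.1207 hit at Δt = 0.7261 (t = 0.7261), x⁻ = (5.1207) → reset → x⁺ = (4.9743), jump to mode 2
Mode 2: guard c·x = -3.1587 hit at Δt = 1.3514 (t = 2.0775), x⁻ = (3.1587) → reset → x⁺ = (3.1498), jump to mode 3
Mode 3: guard c·x = 5.1207 hit at Δt = 0.4439 (t = 2.5214), x⁻ = (5.1207) → reset → x⁺ = (4.9743), jump to mode 2
Mode 2: flow for 0.8645 to horizon, guard not reached → x = (3.6466)

1 0.7261 3->2
2 2.0775 2->3
3 2.5214 3->2
final: 2 3.6466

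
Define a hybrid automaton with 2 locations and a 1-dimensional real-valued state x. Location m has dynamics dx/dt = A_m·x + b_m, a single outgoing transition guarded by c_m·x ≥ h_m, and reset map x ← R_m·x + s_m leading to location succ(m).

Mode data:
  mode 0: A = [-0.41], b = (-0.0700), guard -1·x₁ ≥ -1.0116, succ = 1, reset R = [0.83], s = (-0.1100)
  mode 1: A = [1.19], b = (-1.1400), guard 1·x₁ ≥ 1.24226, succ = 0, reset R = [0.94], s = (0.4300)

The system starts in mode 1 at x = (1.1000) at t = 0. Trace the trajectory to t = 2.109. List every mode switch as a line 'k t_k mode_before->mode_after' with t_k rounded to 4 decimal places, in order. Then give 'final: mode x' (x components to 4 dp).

1 0.5832 1->0
2 1.5652 0->1
final: 1 0.5218

Mode 1: guard c·x = 1.2423 hit at Δt = 0.5832 (t = 0.5832), x⁻ = (1.2423) → reset → x⁺ = (1.5977), jump to mode 0
Mode 0: guard c·x = -1.0116 hit at Δt = 0.9820 (t = 1.5652), x⁻ = (1.0116) → reset → x⁺ = (0.7296), jump to mode 1
Mode 1: flow for 0.5438 to horizon, guard not reached → x = (0.5218)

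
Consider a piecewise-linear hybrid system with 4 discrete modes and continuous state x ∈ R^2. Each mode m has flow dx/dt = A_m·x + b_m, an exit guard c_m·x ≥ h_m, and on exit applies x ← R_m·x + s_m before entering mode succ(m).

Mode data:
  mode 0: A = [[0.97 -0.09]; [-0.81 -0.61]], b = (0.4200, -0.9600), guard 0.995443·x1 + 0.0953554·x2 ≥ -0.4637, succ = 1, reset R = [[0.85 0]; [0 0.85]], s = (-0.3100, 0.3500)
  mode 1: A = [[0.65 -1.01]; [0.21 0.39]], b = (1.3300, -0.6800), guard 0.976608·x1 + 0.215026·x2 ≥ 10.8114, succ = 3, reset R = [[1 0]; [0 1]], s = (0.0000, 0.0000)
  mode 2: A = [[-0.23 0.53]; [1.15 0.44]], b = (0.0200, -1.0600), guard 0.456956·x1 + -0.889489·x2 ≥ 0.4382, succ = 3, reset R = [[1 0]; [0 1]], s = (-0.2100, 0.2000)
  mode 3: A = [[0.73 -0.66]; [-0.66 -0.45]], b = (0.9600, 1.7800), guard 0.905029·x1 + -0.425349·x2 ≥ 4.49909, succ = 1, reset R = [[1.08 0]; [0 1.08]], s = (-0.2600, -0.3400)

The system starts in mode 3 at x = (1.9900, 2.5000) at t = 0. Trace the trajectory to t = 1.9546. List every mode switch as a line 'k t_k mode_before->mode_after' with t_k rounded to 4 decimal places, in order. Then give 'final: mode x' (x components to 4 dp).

Mode 3: guard c·x = 4.4991 hit at Δt = 1.5681 (t = 1.5681), x⁻ = (5.3102, 0.7213) → reset → x⁺ = (5.4750, 0.4390), jump to mode 1
Mode 1: flow for 0.3865 to horizon, guard not reached → x = (7.3624, 0.7845)

1 1.5681 3->1
final: 1 7.3624 0.7845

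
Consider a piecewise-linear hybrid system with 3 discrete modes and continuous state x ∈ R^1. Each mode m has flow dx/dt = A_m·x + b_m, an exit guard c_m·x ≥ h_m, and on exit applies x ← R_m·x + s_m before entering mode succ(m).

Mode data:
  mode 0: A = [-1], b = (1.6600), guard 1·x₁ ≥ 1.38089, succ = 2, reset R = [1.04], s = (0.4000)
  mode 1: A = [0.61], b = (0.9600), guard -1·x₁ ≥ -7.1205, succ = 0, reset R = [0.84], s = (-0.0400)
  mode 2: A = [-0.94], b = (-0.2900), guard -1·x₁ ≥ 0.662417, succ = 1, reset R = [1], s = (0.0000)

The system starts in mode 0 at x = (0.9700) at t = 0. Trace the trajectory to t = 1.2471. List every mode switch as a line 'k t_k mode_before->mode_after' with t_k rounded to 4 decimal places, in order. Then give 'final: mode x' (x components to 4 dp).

Mode 0: guard c·x = 1.3809 hit at Δt = 0.9051 (t = 0.9051), x⁻ = (1.3809) → reset → x⁺ = (1.8361), jump to mode 2
Mode 2: flow for 0.3420 to horizon, guard not reached → x = (1.2465)

1 0.9051 0->2
final: 2 1.2465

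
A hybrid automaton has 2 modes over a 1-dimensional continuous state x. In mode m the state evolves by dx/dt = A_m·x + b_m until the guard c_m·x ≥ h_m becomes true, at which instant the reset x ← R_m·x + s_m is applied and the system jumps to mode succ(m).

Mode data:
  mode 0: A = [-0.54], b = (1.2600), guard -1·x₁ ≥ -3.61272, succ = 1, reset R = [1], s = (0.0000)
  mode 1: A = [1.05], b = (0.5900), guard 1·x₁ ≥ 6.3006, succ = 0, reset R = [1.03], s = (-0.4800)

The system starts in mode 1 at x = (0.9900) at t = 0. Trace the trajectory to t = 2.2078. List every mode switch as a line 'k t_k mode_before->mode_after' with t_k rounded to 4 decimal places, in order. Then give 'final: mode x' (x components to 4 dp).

1 1.4158 1->0
final: 0 4.7303

Mode 1: guard c·x = 6.3006 hit at Δt = 1.4158 (t = 1.4158), x⁻ = (6.3006) → reset → x⁺ = (6.0096), jump to mode 0
Mode 0: flow for 0.7920 to horizon, guard not reached → x = (4.7303)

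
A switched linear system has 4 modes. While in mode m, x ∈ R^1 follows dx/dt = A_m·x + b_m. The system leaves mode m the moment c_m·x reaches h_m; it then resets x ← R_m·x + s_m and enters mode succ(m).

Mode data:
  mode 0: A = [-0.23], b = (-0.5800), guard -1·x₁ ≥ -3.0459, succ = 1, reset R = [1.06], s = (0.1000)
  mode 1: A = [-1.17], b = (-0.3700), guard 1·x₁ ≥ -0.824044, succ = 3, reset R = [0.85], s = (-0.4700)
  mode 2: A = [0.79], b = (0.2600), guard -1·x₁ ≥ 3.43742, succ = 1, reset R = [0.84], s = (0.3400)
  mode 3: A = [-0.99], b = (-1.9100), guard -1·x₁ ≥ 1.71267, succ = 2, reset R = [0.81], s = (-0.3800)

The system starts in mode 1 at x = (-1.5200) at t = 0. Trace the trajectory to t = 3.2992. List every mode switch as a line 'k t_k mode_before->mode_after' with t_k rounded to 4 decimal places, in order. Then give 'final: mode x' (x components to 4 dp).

1 0.7377 1->3
2 2.0040 3->2
3 2.9796 2->1
final: 1 -1.8514

Mode 1: guard c·x = -0.8240 hit at Δt = 0.7377 (t = 0.7377), x⁻ = (-0.8240) → reset → x⁺ = (-1.1704), jump to mode 3
Mode 3: guard c·x = 1.7127 hit at Δt = 1.2663 (t = 2.0040), x⁻ = (-1.7127) → reset → x⁺ = (-1.7673), jump to mode 2
Mode 2: guard c·x = 3.4374 hit at Δt = 0.9756 (t = 2.9796), x⁻ = (-3.4374) → reset → x⁺ = (-2.5474), jump to mode 1
Mode 1: flow for 0.3196 to horizon, guard not reached → x = (-1.8514)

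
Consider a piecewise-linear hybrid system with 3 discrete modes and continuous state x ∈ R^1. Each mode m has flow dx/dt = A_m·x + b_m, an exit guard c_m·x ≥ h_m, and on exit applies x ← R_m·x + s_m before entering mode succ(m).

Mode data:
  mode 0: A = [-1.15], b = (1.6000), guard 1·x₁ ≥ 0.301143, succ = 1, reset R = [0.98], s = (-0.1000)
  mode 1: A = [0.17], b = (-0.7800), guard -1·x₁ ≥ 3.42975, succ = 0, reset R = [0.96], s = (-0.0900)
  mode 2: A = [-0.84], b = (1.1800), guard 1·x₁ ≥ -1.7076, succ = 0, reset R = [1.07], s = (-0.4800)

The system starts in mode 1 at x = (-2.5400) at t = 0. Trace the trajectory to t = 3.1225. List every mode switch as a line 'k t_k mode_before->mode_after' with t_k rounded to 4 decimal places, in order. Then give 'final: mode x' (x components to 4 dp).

1 0.6919 1->0
2 1.9761 0->1
final: 1 -0.7502

Mode 1: guard c·x = 3.4297 hit at Δt = 0.6919 (t = 0.6919), x⁻ = (-3.4297) → reset → x⁺ = (-3.3826), jump to mode 0
Mode 0: guard c·x = 0.3011 hit at Δt = 1.2842 (t = 1.9761), x⁻ = (0.3011) → reset → x⁺ = (0.1951), jump to mode 1
Mode 1: flow for 1.1464 to horizon, guard not reached → x = (-0.7502)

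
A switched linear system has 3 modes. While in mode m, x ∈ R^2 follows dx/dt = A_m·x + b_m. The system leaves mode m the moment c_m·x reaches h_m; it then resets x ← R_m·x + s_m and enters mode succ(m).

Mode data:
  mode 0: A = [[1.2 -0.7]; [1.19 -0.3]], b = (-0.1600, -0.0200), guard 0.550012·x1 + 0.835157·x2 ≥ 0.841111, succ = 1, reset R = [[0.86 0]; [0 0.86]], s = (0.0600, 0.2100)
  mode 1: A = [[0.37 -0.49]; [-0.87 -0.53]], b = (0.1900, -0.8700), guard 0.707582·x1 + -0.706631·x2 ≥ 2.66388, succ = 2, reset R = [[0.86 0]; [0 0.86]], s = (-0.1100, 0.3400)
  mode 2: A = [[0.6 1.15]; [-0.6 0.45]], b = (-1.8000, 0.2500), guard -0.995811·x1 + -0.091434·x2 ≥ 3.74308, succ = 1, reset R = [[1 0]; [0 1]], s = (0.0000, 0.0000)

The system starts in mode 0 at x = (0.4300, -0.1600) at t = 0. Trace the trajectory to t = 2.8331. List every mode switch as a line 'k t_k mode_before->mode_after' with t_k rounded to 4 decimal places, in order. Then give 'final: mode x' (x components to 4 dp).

Mode 0: guard c·x = 0.8411 hit at Δt = 0.8306 (t = 0.8306), x⁻ = (0.8737, 0.4317) → reset → x⁺ = (0.8114, 0.5813), jump to mode 1
Mode 1: guard c·x = 2.6639 hit at Δt = 1.3541 (t = 2.1847), x⁻ = (2.0789, -1.6881) → reset → x⁺ = (1.6779, -1.1118), jump to mode 2
Mode 2: flow for 0.6484 to horizon, guard not reached → x = (-0.2534, -1.6878)

1 0.8306 0->1
2 2.1847 1->2
final: 2 -0.2534 -1.6878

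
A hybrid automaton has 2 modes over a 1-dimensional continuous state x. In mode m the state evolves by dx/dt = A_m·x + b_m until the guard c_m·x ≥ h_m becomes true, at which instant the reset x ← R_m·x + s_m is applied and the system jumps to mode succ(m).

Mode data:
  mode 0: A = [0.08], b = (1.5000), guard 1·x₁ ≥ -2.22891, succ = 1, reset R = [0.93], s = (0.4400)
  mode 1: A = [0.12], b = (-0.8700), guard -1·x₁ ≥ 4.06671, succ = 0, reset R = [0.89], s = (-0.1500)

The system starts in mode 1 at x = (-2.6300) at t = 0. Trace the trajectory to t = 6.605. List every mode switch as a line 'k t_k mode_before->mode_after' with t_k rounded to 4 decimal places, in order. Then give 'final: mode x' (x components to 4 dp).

Mode 1: guard c·x = 4.0667 hit at Δt = 1.1314 (t = 1.1314), x⁻ = (-4.0667) → reset → x⁺ = (-3.7694), jump to mode 0
Mode 0: guard c·x = -2.2289 hit at Δt = 1.2235 (t = 2.3549), x⁻ = (-2.2289) → reset → x⁺ = (-1.6329), jump to mode 1
Mode 1: guard c·x = 4.0667 hit at Δt = 2.0179 (t = 4.3728), x⁻ = (-4.0667) → reset → x⁺ = (-3.7694), jump to mode 0
Mode 0: guard c·x = -2.2289 hit at Δt = 1.2235 (t = 5.5963), x⁻ = (-2.2289) → reset → x⁺ = (-1.6329), jump to mode 1
Mode 1: flow for 1.0087 to horizon, guard not reached → x = (-2.7758)

1 1.1314 1->0
2 2.3549 0->1
3 4.3728 1->0
4 5.5963 0->1
final: 1 -2.7758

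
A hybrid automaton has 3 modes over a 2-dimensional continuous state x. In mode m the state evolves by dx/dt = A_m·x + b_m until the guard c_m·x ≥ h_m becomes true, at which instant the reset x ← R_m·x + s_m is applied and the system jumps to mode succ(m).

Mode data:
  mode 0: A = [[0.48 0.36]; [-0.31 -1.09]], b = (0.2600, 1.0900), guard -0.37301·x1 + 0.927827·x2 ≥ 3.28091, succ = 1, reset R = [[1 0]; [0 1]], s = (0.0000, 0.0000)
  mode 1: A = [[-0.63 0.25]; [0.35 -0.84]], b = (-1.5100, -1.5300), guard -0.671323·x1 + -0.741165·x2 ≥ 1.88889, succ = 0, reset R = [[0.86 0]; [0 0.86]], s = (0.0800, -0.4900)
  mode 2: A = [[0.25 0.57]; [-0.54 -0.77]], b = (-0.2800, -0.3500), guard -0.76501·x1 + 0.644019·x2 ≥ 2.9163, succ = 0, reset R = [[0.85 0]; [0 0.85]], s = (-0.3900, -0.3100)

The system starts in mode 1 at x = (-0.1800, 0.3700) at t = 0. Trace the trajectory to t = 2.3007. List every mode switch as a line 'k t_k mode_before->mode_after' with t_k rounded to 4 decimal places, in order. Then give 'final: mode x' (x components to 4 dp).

1 1.1523 1->0
final: 0 -1.8334 0.5965

Mode 1: guard c·x = 1.8889 hit at Δt = 1.1523 (t = 1.1523), x⁻ = (-1.4498, -1.2354) → reset → x⁺ = (-1.1668, -1.5524), jump to mode 0
Mode 0: flow for 1.1484 to horizon, guard not reached → x = (-1.8334, 0.5965)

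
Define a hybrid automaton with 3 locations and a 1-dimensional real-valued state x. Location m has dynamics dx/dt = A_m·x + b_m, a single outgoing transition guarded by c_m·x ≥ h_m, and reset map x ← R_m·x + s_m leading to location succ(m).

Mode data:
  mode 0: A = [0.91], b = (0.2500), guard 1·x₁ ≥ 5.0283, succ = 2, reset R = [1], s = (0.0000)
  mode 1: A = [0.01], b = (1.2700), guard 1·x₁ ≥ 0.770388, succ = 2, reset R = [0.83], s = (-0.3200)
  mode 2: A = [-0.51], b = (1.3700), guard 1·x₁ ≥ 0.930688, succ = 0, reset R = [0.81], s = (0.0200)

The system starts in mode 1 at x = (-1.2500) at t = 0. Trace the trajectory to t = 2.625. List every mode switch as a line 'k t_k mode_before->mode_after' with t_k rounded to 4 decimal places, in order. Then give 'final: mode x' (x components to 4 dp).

1 1.5939 1->2
2 2.1797 2->0
final: 0 1.2978

Mode 1: guard c·x = 0.7704 hit at Δt = 1.5939 (t = 1.5939), x⁻ = (0.7704) → reset → x⁺ = (0.3194), jump to mode 2
Mode 2: guard c·x = 0.9307 hit at Δt = 0.5858 (t = 2.1797), x⁻ = (0.9307) → reset → x⁺ = (0.7739), jump to mode 0
Mode 0: flow for 0.4453 to horizon, guard not reached → x = (1.2978)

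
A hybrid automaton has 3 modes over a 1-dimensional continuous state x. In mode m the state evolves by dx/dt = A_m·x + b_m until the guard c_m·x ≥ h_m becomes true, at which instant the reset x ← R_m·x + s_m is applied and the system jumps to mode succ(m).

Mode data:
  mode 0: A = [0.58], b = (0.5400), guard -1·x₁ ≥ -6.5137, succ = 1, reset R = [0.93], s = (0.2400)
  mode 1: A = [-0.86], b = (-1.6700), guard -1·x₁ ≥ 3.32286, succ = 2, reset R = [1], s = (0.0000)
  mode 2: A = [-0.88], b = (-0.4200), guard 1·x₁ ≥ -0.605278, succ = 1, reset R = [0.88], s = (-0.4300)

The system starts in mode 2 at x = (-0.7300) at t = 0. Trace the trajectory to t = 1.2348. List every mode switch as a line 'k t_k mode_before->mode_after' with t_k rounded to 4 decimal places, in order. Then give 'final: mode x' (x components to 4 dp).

Mode 2: guard c·x = -0.6053 hit at Δt = 0.7730 (t = 0.7730), x⁻ = (-0.6053) → reset → x⁺ = (-0.9626), jump to mode 1
Mode 1: flow for 0.4618 to horizon, guard not reached → x = (-1.2836)

1 0.7730 2->1
final: 1 -1.2836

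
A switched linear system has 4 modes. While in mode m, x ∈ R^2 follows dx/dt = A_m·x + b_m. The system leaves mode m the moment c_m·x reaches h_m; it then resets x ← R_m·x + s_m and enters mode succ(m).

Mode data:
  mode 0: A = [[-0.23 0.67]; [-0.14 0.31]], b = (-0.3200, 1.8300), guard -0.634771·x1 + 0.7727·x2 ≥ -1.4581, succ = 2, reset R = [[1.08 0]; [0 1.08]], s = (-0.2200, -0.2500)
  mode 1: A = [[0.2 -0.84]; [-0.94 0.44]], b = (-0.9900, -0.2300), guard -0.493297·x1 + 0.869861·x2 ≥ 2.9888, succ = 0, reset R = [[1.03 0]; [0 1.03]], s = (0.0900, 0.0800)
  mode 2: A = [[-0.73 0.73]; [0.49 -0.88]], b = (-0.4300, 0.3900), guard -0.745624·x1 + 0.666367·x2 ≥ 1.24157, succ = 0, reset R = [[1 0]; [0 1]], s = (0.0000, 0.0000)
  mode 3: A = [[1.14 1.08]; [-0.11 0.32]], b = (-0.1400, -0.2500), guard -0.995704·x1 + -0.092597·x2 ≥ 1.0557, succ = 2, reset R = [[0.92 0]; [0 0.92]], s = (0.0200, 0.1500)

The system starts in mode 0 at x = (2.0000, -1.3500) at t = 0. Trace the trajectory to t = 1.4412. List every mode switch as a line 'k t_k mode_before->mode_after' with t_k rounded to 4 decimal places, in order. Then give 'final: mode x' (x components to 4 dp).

Mode 0: guard c·x = -1.4581 hit at Δt = 0.4548 (t = 0.4548), x⁻ = (1.3544, -0.7744) → reset → x⁺ = (1.2427, -1.0864), jump to mode 2
Mode 2: flow for 0.9864 to horizon, guard not reached → x = (0.1019, -0.0477)

1 0.4548 0->2
final: 2 0.1019 -0.0477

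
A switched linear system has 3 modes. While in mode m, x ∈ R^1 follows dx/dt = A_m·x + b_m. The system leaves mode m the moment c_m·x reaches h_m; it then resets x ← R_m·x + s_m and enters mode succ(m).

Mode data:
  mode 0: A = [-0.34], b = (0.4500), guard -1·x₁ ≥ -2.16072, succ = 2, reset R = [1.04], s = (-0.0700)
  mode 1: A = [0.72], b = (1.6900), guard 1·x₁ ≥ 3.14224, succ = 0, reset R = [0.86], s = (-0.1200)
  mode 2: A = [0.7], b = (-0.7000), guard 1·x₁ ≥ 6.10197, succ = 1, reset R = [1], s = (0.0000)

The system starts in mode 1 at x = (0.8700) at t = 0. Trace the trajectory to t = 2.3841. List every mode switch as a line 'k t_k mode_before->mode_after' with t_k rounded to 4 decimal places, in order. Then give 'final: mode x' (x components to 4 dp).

1 0.7421 1->0
2 1.9417 0->2
final: 2 2.6045

Mode 1: guard c·x = 3.1422 hit at Δt = 0.7421 (t = 0.7421), x⁻ = (3.1422) → reset → x⁺ = (2.5823), jump to mode 0
Mode 0: guard c·x = -2.1607 hit at Δt = 1.1996 (t = 1.9417), x⁻ = (2.1607) → reset → x⁺ = (2.1771), jump to mode 2
Mode 2: flow for 0.4424 to horizon, guard not reached → x = (2.6045)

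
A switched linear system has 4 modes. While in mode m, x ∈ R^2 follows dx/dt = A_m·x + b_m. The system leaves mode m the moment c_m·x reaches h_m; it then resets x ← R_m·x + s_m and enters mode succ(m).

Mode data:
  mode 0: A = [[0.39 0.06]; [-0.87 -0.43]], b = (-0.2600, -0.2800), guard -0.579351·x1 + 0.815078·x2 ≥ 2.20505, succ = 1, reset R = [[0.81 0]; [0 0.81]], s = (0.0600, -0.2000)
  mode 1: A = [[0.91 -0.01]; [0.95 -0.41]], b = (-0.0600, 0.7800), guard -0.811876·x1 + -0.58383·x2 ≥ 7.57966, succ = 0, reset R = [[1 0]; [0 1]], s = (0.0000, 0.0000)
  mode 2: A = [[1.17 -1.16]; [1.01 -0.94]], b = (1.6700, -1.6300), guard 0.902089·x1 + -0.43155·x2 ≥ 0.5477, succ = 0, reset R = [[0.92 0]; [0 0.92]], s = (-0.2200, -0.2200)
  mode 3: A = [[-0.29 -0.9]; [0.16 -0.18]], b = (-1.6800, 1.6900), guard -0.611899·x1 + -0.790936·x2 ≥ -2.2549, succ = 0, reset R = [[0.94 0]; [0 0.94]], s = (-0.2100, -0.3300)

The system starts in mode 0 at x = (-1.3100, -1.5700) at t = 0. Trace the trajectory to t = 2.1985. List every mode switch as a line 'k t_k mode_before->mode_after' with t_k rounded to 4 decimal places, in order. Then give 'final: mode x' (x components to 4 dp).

1 1.3854 0->1
final: 1 -4.6760 -1.3881

Mode 0: guard c·x = 2.2050 hit at Δt = 1.3854 (t = 1.3854), x⁻ = (-2.7881, 0.7236) → reset → x⁺ = (-2.1983, 0.3861), jump to mode 1
Mode 1: flow for 0.8131 to horizon, guard not reached → x = (-4.6760, -1.3881)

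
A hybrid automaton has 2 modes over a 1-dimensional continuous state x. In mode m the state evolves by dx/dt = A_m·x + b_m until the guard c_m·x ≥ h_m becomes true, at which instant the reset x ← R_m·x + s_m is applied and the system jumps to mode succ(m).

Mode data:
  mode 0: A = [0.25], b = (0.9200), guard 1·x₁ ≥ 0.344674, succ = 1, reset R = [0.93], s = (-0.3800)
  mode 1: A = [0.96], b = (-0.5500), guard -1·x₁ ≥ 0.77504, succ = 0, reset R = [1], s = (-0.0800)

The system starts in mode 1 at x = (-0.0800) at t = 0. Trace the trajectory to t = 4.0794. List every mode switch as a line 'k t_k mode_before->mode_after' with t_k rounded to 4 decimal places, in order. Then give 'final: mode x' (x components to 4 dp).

1 0.7551 1->0
2 2.1709 0->1
3 2.9593 1->0
final: 0 0.0579

Mode 1: guard c·x = 0.7750 hit at Δt = 0.7551 (t = 0.7551), x⁻ = (-0.7750) → reset → x⁺ = (-0.8550), jump to mode 0
Mode 0: guard c·x = 0.3447 hit at Δt = 1.4158 (t = 2.1709), x⁻ = (0.3447) → reset → x⁺ = (-0.0595), jump to mode 1
Mode 1: guard c·x = 0.7750 hit at Δt = 0.7884 (t = 2.9593), x⁻ = (-0.7750) → reset → x⁺ = (-0.8550), jump to mode 0
Mode 0: flow for 1.1201 to horizon, guard not reached → x = (0.0579)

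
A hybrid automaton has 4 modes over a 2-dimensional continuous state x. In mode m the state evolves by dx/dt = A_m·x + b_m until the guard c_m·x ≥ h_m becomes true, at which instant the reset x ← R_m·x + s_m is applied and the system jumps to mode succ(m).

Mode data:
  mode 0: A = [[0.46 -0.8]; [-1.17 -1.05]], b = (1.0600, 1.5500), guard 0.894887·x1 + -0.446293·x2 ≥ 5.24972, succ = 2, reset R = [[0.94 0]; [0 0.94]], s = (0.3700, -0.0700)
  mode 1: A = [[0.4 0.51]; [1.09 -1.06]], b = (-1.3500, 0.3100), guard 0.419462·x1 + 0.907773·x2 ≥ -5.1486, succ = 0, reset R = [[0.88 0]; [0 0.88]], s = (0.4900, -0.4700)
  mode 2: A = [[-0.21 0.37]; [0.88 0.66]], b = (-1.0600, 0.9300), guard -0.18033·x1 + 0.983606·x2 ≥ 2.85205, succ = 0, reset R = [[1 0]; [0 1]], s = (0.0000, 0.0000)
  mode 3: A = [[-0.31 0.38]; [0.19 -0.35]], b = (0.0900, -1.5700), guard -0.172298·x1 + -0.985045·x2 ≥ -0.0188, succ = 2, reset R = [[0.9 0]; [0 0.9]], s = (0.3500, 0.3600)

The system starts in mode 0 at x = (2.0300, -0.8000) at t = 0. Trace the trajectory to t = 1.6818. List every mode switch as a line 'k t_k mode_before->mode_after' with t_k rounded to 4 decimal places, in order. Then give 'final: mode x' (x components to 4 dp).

1 0.8389 0->2
final: 2 3.4567 2.1542

Mode 0: guard c·x = 5.2497 hit at Δt = 0.8389 (t = 0.8389), x⁻ = (4.9721, -1.7931) → reset → x⁺ = (5.0438, -1.7555), jump to mode 2
Mode 2: flow for 0.8429 to horizon, guard not reached → x = (3.4567, 2.1542)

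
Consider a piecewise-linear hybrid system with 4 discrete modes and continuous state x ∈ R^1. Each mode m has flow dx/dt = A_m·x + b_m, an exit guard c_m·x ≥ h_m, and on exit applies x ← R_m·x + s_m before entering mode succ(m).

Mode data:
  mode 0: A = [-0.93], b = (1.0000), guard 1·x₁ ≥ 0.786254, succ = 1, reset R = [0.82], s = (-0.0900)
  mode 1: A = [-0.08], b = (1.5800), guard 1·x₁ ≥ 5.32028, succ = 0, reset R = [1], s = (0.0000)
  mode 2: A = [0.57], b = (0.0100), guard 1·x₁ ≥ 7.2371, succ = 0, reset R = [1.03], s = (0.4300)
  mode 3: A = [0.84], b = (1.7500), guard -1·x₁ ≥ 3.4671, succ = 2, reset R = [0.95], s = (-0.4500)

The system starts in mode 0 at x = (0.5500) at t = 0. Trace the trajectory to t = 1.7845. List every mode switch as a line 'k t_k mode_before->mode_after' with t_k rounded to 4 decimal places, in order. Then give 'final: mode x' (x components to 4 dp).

Mode 0: guard c·x = 0.7863 hit at Δt = 0.6424 (t = 0.6424), x⁻ = (0.7863) → reset → x⁺ = (0.5547), jump to mode 1
Mode 1: flow for 1.1421 to horizon, guard not reached → x = (2.2308)

1 0.6424 0->1
final: 1 2.2308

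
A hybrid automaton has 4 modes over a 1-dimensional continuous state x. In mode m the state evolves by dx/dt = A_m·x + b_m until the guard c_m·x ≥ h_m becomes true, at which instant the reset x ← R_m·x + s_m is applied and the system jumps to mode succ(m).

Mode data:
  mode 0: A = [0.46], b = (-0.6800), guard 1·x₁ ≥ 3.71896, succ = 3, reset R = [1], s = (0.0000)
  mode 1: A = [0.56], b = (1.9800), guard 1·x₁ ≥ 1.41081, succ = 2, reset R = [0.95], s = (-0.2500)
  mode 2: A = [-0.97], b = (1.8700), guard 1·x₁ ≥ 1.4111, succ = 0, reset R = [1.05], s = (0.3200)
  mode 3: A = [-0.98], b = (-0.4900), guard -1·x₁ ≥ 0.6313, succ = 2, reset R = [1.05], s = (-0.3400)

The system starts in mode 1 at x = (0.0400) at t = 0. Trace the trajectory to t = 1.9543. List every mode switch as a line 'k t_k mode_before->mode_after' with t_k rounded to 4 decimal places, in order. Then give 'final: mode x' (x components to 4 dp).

1 0.5795 1->2
2 1.0774 2->0
final: 0 1.9623

Mode 1: guard c·x = 1.4108 hit at Δt = 0.5795 (t = 0.5795), x⁻ = (1.4108) → reset → x⁺ = (1.0903), jump to mode 2
Mode 2: guard c·x = 1.4111 hit at Δt = 0.4979 (t = 1.0774), x⁻ = (1.4111) → reset → x⁺ = (1.8017), jump to mode 0
Mode 0: flow for 0.8769 to horizon, guard not reached → x = (1.9623)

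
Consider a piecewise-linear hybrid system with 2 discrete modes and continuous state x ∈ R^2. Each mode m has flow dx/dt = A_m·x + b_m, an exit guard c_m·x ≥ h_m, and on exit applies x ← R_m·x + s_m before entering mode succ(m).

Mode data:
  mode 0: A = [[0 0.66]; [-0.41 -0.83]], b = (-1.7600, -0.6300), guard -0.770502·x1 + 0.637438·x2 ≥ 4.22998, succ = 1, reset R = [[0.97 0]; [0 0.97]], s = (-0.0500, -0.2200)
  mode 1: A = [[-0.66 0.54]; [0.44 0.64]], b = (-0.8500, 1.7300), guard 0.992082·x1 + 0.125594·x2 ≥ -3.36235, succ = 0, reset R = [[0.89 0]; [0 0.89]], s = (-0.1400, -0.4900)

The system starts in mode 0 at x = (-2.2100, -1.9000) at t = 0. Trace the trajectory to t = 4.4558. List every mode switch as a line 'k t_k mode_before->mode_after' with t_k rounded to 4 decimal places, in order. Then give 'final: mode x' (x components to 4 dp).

Mode 0: guard c·x = 4.2300 hit at Δt = 1.3552 (t = 1.3552), x⁻ = (-5.2711, 0.2645) → reset → x⁺ = (-5.1630, 0.0365), jump to mode 1
Mode 1: guard c·x = -3.3624 hit at Δt = 0.9691 (t = 2.3243), x⁻ = (-3.3734, -0.1250) → reset → x⁺ = (-3.1423, -0.6013), jump to mode 0
Mode 0: guard c·x = 4.2300 hit at Δt = 1.0707 (t = 3.3950), x⁻ = (-5.0314, 0.5542) → reset → x⁺ = (-4.9305, 0.3176), jump to mode 1
Mode 1: guard c·x = -3.3624 hit at Δt = 0.7284 (t = 4.1233), x⁻ = (-3.4401, 0.4023) → reset → x⁺ = (-3.2017, -0.1320), jump to mode 0
Mode 0: flow for 0.3325 to horizon, guard not reached → x = (-3.7866, 0.1352)

1 1.3552 0->1
2 2.3243 1->0
3 3.3950 0->1
4 4.1233 1->0
final: 0 -3.7866 0.1352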